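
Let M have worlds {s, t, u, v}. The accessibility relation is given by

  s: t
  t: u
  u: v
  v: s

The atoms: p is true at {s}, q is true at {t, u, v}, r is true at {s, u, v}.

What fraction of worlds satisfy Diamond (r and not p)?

s: successors {t}; r and not p there: t:F. ✗
t: successors {u}; r and not p there: u:T. ✓
u: successors {v}; r and not p there: v:T. ✓
v: successors {s}; r and not p there: s:F. ✗
That's 2 of 4 worlds, so 2/4 = 1/2.

1/2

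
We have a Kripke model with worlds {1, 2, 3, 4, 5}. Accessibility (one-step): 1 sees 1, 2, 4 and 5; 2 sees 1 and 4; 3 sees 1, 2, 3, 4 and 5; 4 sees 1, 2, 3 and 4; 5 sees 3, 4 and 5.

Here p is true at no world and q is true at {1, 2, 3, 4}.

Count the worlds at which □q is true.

2

1: successors {1, 2, 4, 5}; q there: 1:T, 2:T, 4:T, 5:F. ✗
2: successors {1, 4}; q there: 1:T, 4:T. ✓
3: successors {1, 2, 3, 4, 5}; q there: 1:T, 2:T, 3:T, 4:T, 5:F. ✗
4: successors {1, 2, 3, 4}; q there: 1:T, 2:T, 3:T, 4:T. ✓
5: successors {3, 4, 5}; q there: 3:T, 4:T, 5:F. ✗
Satisfying worlds: {2, 4}.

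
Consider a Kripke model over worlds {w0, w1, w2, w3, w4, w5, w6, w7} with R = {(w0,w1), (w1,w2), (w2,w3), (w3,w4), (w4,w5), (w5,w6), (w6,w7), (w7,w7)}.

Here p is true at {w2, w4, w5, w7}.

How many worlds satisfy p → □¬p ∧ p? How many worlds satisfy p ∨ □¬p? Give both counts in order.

For p → □¬p ∧ p:
w0: p is F, □¬p ∧ p is F. ✓
w1: p is F, □¬p ∧ p is F. ✓
w2: p is T, □¬p ∧ p is T. ✓
w3: p is F, □¬p ∧ p is F. ✓
w4: p is T, □¬p ∧ p is F. ✗
w5: p is T, □¬p ∧ p is T. ✓
w6: p is F, □¬p ∧ p is F. ✓
w7: p is T, □¬p ∧ p is F. ✗
— 6 worlds.
For p ∨ □¬p:
w0: p is F, □¬p is T. ✓
w1: p is F, □¬p is F. ✗
w2: p is T, □¬p is T. ✓
w3: p is F, □¬p is F. ✗
w4: p is T, □¬p is F. ✓
w5: p is T, □¬p is T. ✓
w6: p is F, □¬p is F. ✗
w7: p is T, □¬p is F. ✓
— 5 worlds.

6 and 5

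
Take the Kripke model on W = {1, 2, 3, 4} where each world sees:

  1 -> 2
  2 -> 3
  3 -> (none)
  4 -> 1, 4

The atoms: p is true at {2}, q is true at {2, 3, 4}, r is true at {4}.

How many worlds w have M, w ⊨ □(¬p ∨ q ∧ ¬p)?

1: successors {2}; ¬p ∨ q ∧ ¬p there: 2:F. ✗
2: successors {3}; ¬p ∨ q ∧ ¬p there: 3:T. ✓
3: no successors, so □(¬p ∨ q ∧ ¬p) holds vacuously. ✓
4: successors {1, 4}; ¬p ∨ q ∧ ¬p there: 1:T, 4:T. ✓
Satisfying worlds: {2, 3, 4}.

3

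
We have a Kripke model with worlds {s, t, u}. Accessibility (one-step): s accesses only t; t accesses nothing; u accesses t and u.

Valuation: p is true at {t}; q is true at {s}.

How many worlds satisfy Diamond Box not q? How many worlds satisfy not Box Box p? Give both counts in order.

For Diamond Box not q:
s: successors {t}; Box not q there: t:T. ✓
t: no successors, so Diamond Box not q fails. ✗
u: successors {t, u}; Box not q there: t:T, u:T. ✓
— 2 worlds.
For not Box Box p:
s: Box Box p is T. ✗
t: Box Box p is T. ✗
u: Box Box p is F. ✓
— 1 world.

2 and 1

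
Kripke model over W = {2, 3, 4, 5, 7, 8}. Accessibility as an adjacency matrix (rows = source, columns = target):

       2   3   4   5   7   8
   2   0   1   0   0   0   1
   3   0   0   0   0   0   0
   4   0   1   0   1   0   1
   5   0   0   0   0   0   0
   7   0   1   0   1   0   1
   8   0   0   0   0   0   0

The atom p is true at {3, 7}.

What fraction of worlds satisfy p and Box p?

2: p is F, Box p is F. ✗
3: p is T, Box p is T. ✓
4: p is F, Box p is F. ✗
5: p is F, Box p is T. ✗
7: p is T, Box p is F. ✗
8: p is F, Box p is T. ✗
That's 1 of 6 worlds, so 1/6.

1/6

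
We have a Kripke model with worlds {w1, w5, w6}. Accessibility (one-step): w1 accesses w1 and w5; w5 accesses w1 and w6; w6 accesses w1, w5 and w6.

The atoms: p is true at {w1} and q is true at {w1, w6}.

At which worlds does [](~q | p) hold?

w1: successors {w1, w5}; ~q | p there: w1:T, w5:T. ✓
w5: successors {w1, w6}; ~q | p there: w1:T, w6:F. ✗
w6: successors {w1, w5, w6}; ~q | p there: w1:T, w5:T, w6:F. ✗

{w1}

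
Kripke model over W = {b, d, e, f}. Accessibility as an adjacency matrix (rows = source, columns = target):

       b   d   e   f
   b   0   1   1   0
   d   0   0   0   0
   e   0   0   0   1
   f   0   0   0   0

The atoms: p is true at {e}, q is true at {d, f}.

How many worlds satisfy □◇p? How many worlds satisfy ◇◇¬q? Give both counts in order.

For □◇p:
b: successors {d, e}; ◇p there: d:F, e:F. ✗
d: no successors, so □◇p holds vacuously. ✓
e: successors {f}; ◇p there: f:F. ✗
f: no successors, so □◇p holds vacuously. ✓
— 2 worlds.
For ◇◇¬q:
b: successors {d, e}; ◇¬q there: d:F, e:F. ✗
d: no successors, so ◇◇¬q fails. ✗
e: successors {f}; ◇¬q there: f:F. ✗
f: no successors, so ◇◇¬q fails. ✗
— 0 worlds.

2 and 0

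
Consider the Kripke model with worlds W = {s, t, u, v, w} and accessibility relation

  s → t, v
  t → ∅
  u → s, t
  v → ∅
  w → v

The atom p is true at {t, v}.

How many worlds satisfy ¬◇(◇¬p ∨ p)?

2

s: ◇(◇¬p ∨ p) is T. ✗
t: ◇(◇¬p ∨ p) is F. ✓
u: ◇(◇¬p ∨ p) is T. ✗
v: ◇(◇¬p ∨ p) is F. ✓
w: ◇(◇¬p ∨ p) is T. ✗
Satisfying worlds: {t, v}.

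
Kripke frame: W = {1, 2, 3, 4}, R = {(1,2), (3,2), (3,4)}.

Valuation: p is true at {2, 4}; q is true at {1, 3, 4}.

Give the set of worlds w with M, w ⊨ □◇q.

{2, 4}

1: successors {2}; ◇q there: 2:F. ✗
2: no successors, so □◇q holds vacuously. ✓
3: successors {2, 4}; ◇q there: 2:F, 4:F. ✗
4: no successors, so □◇q holds vacuously. ✓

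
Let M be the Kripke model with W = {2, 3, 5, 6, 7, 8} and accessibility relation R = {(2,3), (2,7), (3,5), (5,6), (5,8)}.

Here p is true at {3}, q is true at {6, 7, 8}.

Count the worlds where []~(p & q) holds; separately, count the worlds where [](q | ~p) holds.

For []~(p & q):
2: successors {3, 7}; ~(p & q) there: 3:T, 7:T. ✓
3: successors {5}; ~(p & q) there: 5:T. ✓
5: successors {6, 8}; ~(p & q) there: 6:T, 8:T. ✓
6: no successors, so []~(p & q) holds vacuously. ✓
7: no successors, so []~(p & q) holds vacuously. ✓
8: no successors, so []~(p & q) holds vacuously. ✓
— 6 worlds.
For [](q | ~p):
2: successors {3, 7}; q | ~p there: 3:F, 7:T. ✗
3: successors {5}; q | ~p there: 5:T. ✓
5: successors {6, 8}; q | ~p there: 6:T, 8:T. ✓
6: no successors, so [](q | ~p) holds vacuously. ✓
7: no successors, so [](q | ~p) holds vacuously. ✓
8: no successors, so [](q | ~p) holds vacuously. ✓
— 5 worlds.

6 and 5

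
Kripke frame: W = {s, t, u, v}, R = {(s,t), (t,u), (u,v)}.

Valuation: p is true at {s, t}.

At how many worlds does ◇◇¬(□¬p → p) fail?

s: successors {t}; ◇¬(□¬p → p) there: t:T. ✓
t: successors {u}; ◇¬(□¬p → p) there: u:T. ✓
u: successors {v}; ◇¬(□¬p → p) there: v:F. ✗
v: no successors, so ◇◇¬(□¬p → p) fails. ✗
Satisfying worlds: {s, t}.
So ◇◇¬(□¬p → p) fails at the other 2 worlds.

2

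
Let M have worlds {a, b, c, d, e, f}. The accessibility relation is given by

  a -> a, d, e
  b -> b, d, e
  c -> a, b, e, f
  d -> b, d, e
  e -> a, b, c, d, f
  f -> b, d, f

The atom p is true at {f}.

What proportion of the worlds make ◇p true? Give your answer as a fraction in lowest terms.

1/2

a: successors {a, d, e}; p there: a:F, d:F, e:F. ✗
b: successors {b, d, e}; p there: b:F, d:F, e:F. ✗
c: successors {a, b, e, f}; p there: a:F, b:F, e:F, f:T. ✓
d: successors {b, d, e}; p there: b:F, d:F, e:F. ✗
e: successors {a, b, c, d, f}; p there: a:F, b:F, c:F, d:F, f:T. ✓
f: successors {b, d, f}; p there: b:F, d:F, f:T. ✓
That's 3 of 6 worlds, so 3/6 = 1/2.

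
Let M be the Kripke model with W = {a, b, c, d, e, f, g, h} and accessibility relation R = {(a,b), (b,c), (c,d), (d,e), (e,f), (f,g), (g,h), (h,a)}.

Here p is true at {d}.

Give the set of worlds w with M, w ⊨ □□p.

a: successors {b}; □p there: b:F. ✗
b: successors {c}; □p there: c:T. ✓
c: successors {d}; □p there: d:F. ✗
d: successors {e}; □p there: e:F. ✗
e: successors {f}; □p there: f:F. ✗
f: successors {g}; □p there: g:F. ✗
g: successors {h}; □p there: h:F. ✗
h: successors {a}; □p there: a:F. ✗

{b}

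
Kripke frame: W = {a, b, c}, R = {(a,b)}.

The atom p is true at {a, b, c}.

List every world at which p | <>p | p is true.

{a, b, c}

a: p is T, <>p | p is T. ✓
b: p is T, <>p | p is T. ✓
c: p is T, <>p | p is T. ✓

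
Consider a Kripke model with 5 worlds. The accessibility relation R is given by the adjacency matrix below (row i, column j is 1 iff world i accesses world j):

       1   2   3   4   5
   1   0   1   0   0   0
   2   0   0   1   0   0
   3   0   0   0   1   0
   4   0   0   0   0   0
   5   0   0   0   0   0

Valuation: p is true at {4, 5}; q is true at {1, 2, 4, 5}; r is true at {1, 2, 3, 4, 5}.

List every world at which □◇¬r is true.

{4, 5}

1: successors {2}; ◇¬r there: 2:F. ✗
2: successors {3}; ◇¬r there: 3:F. ✗
3: successors {4}; ◇¬r there: 4:F. ✗
4: no successors, so □◇¬r holds vacuously. ✓
5: no successors, so □◇¬r holds vacuously. ✓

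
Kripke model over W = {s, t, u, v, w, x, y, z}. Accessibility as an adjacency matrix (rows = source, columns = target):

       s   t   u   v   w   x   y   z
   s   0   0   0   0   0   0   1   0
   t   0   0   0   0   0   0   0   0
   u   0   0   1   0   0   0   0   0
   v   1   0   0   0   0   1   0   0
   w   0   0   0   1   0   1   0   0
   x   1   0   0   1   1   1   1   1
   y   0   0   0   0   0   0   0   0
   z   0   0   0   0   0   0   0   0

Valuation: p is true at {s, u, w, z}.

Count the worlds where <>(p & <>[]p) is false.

5

s: successors {y}; p & <>[]p there: y:F. ✗
t: no successors, so <>(p & <>[]p) fails. ✗
u: successors {u}; p & <>[]p there: u:T. ✓
v: successors {s, x}; p & <>[]p there: s:T, x:F. ✓
w: successors {v, x}; p & <>[]p there: v:F, x:F. ✗
x: successors {s, v, w, x, y, z}; p & <>[]p there: s:T, v:F, w:F, x:F, y:F, z:F. ✓
y: no successors, so <>(p & <>[]p) fails. ✗
z: no successors, so <>(p & <>[]p) fails. ✗
Satisfying worlds: {u, v, x}.
So <>(p & <>[]p) fails at the other 5 worlds.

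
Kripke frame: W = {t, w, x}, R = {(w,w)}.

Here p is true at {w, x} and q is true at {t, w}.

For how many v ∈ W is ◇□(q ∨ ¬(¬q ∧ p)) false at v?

t: no successors, so ◇□(q ∨ ¬(¬q ∧ p)) fails. ✗
w: successors {w}; □(q ∨ ¬(¬q ∧ p)) there: w:T. ✓
x: no successors, so ◇□(q ∨ ¬(¬q ∧ p)) fails. ✗
Satisfying worlds: {w}.
So ◇□(q ∨ ¬(¬q ∧ p)) fails at the other 2 worlds.

2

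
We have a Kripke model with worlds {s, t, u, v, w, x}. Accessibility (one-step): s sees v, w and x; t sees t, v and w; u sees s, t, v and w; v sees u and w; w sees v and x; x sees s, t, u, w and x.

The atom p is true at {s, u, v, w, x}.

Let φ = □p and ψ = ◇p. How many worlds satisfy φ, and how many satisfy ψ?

3 and 6

For □p:
s: successors {v, w, x}; p there: v:T, w:T, x:T. ✓
t: successors {t, v, w}; p there: t:F, v:T, w:T. ✗
u: successors {s, t, v, w}; p there: s:T, t:F, v:T, w:T. ✗
v: successors {u, w}; p there: u:T, w:T. ✓
w: successors {v, x}; p there: v:T, x:T. ✓
x: successors {s, t, u, w, x}; p there: s:T, t:F, u:T, w:T, x:T. ✗
— 3 worlds.
For ◇p:
s: successors {v, w, x}; p there: v:T, w:T, x:T. ✓
t: successors {t, v, w}; p there: t:F, v:T, w:T. ✓
u: successors {s, t, v, w}; p there: s:T, t:F, v:T, w:T. ✓
v: successors {u, w}; p there: u:T, w:T. ✓
w: successors {v, x}; p there: v:T, x:T. ✓
x: successors {s, t, u, w, x}; p there: s:T, t:F, u:T, w:T, x:T. ✓
— 6 worlds.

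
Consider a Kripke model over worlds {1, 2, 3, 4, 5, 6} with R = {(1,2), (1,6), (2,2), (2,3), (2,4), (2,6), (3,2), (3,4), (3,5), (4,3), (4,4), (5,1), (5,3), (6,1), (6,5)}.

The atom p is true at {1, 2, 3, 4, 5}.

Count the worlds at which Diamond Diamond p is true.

1: successors {2, 6}; Diamond p there: 2:T, 6:T. ✓
2: successors {2, 3, 4, 6}; Diamond p there: 2:T, 3:T, 4:T, 6:T. ✓
3: successors {2, 4, 5}; Diamond p there: 2:T, 4:T, 5:T. ✓
4: successors {3, 4}; Diamond p there: 3:T, 4:T. ✓
5: successors {1, 3}; Diamond p there: 1:T, 3:T. ✓
6: successors {1, 5}; Diamond p there: 1:T, 5:T. ✓
Satisfying worlds: {1, 2, 3, 4, 5, 6}.

6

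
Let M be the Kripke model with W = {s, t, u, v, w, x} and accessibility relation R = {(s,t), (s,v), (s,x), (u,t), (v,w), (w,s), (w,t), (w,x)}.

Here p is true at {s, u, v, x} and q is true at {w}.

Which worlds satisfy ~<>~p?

{t, x}

s: <>~p is T. ✗
t: <>~p is F. ✓
u: <>~p is T. ✗
v: <>~p is T. ✗
w: <>~p is T. ✗
x: <>~p is F. ✓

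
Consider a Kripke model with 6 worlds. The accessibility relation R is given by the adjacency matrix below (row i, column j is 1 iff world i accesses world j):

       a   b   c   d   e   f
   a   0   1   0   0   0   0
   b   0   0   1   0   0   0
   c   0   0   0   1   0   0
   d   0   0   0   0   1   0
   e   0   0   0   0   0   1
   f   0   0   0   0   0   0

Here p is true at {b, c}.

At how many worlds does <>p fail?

4

a: successors {b}; p there: b:T. ✓
b: successors {c}; p there: c:T. ✓
c: successors {d}; p there: d:F. ✗
d: successors {e}; p there: e:F. ✗
e: successors {f}; p there: f:F. ✗
f: no successors, so <>p fails. ✗
Satisfying worlds: {a, b}.
So <>p fails at the other 4 worlds.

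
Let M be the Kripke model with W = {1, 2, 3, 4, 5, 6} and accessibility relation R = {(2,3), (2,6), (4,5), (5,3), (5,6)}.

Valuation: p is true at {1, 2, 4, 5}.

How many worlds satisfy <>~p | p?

4

1: <>~p is F, p is T. ✓
2: <>~p is T, p is T. ✓
3: <>~p is F, p is F. ✗
4: <>~p is F, p is T. ✓
5: <>~p is T, p is T. ✓
6: <>~p is F, p is F. ✗
Satisfying worlds: {1, 2, 4, 5}.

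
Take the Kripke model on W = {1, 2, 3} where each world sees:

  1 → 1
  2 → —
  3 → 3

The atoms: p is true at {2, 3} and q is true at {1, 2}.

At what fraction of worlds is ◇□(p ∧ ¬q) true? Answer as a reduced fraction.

1/3

1: successors {1}; □(p ∧ ¬q) there: 1:F. ✗
2: no successors, so ◇□(p ∧ ¬q) fails. ✗
3: successors {3}; □(p ∧ ¬q) there: 3:T. ✓
That's 1 of 3 worlds, so 1/3.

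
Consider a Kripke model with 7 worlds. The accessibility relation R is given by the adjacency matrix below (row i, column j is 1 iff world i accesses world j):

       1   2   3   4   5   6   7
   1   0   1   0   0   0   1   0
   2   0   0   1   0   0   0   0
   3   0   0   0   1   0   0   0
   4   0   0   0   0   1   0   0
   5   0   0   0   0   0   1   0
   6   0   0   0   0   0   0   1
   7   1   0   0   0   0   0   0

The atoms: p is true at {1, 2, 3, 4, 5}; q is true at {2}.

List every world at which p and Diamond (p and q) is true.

{1}

1: p is T, Diamond (p and q) is T. ✓
2: p is T, Diamond (p and q) is F. ✗
3: p is T, Diamond (p and q) is F. ✗
4: p is T, Diamond (p and q) is F. ✗
5: p is T, Diamond (p and q) is F. ✗
6: p is F, Diamond (p and q) is F. ✗
7: p is F, Diamond (p and q) is F. ✗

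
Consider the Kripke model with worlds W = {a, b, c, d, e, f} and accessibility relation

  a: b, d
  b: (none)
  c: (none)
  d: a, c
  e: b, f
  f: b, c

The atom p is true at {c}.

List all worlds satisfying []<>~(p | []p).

a: successors {b, d}; <>~(p | []p) there: b:F, d:T. ✗
b: no successors, so []<>~(p | []p) holds vacuously. ✓
c: no successors, so []<>~(p | []p) holds vacuously. ✓
d: successors {a, c}; <>~(p | []p) there: a:T, c:F. ✗
e: successors {b, f}; <>~(p | []p) there: b:F, f:F. ✗
f: successors {b, c}; <>~(p | []p) there: b:F, c:F. ✗

{b, c}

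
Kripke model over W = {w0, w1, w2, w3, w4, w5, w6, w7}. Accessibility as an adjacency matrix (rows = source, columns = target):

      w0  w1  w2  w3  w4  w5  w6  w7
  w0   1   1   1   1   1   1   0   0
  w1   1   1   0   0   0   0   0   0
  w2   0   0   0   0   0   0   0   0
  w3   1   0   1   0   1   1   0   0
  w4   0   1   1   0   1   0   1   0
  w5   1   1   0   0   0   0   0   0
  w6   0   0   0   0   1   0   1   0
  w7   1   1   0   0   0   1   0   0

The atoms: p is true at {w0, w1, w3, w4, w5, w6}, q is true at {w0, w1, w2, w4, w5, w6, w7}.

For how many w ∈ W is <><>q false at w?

w0: successors {w0, w1, w2, w3, w4, w5}; <>q there: w0:T, w1:T, w2:F, w3:T, w4:T, w5:T. ✓
w1: successors {w0, w1}; <>q there: w0:T, w1:T. ✓
w2: no successors, so <><>q fails. ✗
w3: successors {w0, w2, w4, w5}; <>q there: w0:T, w2:F, w4:T, w5:T. ✓
w4: successors {w1, w2, w4, w6}; <>q there: w1:T, w2:F, w4:T, w6:T. ✓
w5: successors {w0, w1}; <>q there: w0:T, w1:T. ✓
w6: successors {w4, w6}; <>q there: w4:T, w6:T. ✓
w7: successors {w0, w1, w5}; <>q there: w0:T, w1:T, w5:T. ✓
Satisfying worlds: {w0, w1, w3, w4, w5, w6, w7}.
So <><>q fails at the other 1 world.

1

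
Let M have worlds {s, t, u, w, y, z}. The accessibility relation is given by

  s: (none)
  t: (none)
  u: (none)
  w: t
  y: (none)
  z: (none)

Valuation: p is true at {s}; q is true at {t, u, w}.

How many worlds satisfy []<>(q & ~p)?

5

s: no successors, so []<>(q & ~p) holds vacuously. ✓
t: no successors, so []<>(q & ~p) holds vacuously. ✓
u: no successors, so []<>(q & ~p) holds vacuously. ✓
w: successors {t}; <>(q & ~p) there: t:F. ✗
y: no successors, so []<>(q & ~p) holds vacuously. ✓
z: no successors, so []<>(q & ~p) holds vacuously. ✓
Satisfying worlds: {s, t, u, y, z}.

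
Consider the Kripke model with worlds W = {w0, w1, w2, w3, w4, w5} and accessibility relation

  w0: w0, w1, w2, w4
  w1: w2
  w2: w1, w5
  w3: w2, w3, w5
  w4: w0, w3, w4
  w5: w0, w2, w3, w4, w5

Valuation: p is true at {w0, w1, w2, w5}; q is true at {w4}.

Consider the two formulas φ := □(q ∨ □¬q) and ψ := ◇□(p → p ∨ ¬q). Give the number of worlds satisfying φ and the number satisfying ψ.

For □(q ∨ □¬q):
w0: successors {w0, w1, w2, w4}; q ∨ □¬q there: w0:F, w1:T, w2:T, w4:T. ✗
w1: successors {w2}; q ∨ □¬q there: w2:T. ✓
w2: successors {w1, w5}; q ∨ □¬q there: w1:T, w5:F. ✗
w3: successors {w2, w3, w5}; q ∨ □¬q there: w2:T, w3:T, w5:F. ✗
w4: successors {w0, w3, w4}; q ∨ □¬q there: w0:F, w3:T, w4:T. ✗
w5: successors {w0, w2, w3, w4, w5}; q ∨ □¬q there: w0:F, w2:T, w3:T, w4:T, w5:F. ✗
— 1 world.
For ◇□(p → p ∨ ¬q):
w0: successors {w0, w1, w2, w4}; □(p → p ∨ ¬q) there: w0:T, w1:T, w2:T, w4:T. ✓
w1: successors {w2}; □(p → p ∨ ¬q) there: w2:T. ✓
w2: successors {w1, w5}; □(p → p ∨ ¬q) there: w1:T, w5:T. ✓
w3: successors {w2, w3, w5}; □(p → p ∨ ¬q) there: w2:T, w3:T, w5:T. ✓
w4: successors {w0, w3, w4}; □(p → p ∨ ¬q) there: w0:T, w3:T, w4:T. ✓
w5: successors {w0, w2, w3, w4, w5}; □(p → p ∨ ¬q) there: w0:T, w2:T, w3:T, w4:T, w5:T. ✓
— 6 worlds.

1 and 6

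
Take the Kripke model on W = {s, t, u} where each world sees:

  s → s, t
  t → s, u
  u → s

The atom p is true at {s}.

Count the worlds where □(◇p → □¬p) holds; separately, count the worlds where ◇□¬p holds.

For □(◇p → □¬p):
s: successors {s, t}; ◇p → □¬p there: s:F, t:F. ✗
t: successors {s, u}; ◇p → □¬p there: s:F, u:F. ✗
u: successors {s}; ◇p → □¬p there: s:F. ✗
— 0 worlds.
For ◇□¬p:
s: successors {s, t}; □¬p there: s:F, t:F. ✗
t: successors {s, u}; □¬p there: s:F, u:F. ✗
u: successors {s}; □¬p there: s:F. ✗
— 0 worlds.

0 and 0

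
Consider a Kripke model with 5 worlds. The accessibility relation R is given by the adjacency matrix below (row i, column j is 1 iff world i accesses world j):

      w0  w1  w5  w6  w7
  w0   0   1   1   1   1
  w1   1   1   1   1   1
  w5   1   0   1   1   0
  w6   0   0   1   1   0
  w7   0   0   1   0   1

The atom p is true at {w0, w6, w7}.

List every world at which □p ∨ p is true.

{w0, w6, w7}

w0: □p is F, p is T. ✓
w1: □p is F, p is F. ✗
w5: □p is F, p is F. ✗
w6: □p is F, p is T. ✓
w7: □p is F, p is T. ✓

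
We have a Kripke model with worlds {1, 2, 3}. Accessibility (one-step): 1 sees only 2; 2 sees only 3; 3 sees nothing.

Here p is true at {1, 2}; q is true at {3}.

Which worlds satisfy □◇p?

1: successors {2}; ◇p there: 2:F. ✗
2: successors {3}; ◇p there: 3:F. ✗
3: no successors, so □◇p holds vacuously. ✓

{3}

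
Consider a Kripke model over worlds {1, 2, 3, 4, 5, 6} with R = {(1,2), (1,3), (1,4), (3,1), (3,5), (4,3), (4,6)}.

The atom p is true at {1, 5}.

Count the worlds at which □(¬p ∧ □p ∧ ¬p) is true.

1: successors {2, 3, 4}; ¬p ∧ □p ∧ ¬p there: 2:T, 3:T, 4:F. ✗
2: no successors, so □(¬p ∧ □p ∧ ¬p) holds vacuously. ✓
3: successors {1, 5}; ¬p ∧ □p ∧ ¬p there: 1:F, 5:F. ✗
4: successors {3, 6}; ¬p ∧ □p ∧ ¬p there: 3:T, 6:T. ✓
5: no successors, so □(¬p ∧ □p ∧ ¬p) holds vacuously. ✓
6: no successors, so □(¬p ∧ □p ∧ ¬p) holds vacuously. ✓
Satisfying worlds: {2, 4, 5, 6}.

4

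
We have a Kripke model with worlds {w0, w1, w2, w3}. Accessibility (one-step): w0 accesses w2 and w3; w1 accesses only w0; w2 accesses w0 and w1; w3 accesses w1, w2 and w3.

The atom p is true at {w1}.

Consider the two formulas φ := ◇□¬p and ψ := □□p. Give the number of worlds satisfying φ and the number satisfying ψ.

3 and 0

For ◇□¬p:
w0: successors {w2, w3}; □¬p there: w2:F, w3:F. ✗
w1: successors {w0}; □¬p there: w0:T. ✓
w2: successors {w0, w1}; □¬p there: w0:T, w1:T. ✓
w3: successors {w1, w2, w3}; □¬p there: w1:T, w2:F, w3:F. ✓
— 3 worlds.
For □□p:
w0: successors {w2, w3}; □p there: w2:F, w3:F. ✗
w1: successors {w0}; □p there: w0:F. ✗
w2: successors {w0, w1}; □p there: w0:F, w1:F. ✗
w3: successors {w1, w2, w3}; □p there: w1:F, w2:F, w3:F. ✗
— 0 worlds.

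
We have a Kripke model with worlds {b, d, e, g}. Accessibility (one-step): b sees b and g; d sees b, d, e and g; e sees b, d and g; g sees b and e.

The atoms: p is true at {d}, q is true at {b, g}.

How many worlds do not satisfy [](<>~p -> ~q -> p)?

2

b: successors {b, g}; <>~p -> ~q -> p there: b:T, g:T. ✓
d: successors {b, d, e, g}; <>~p -> ~q -> p there: b:T, d:T, e:F, g:T. ✗
e: successors {b, d, g}; <>~p -> ~q -> p there: b:T, d:T, g:T. ✓
g: successors {b, e}; <>~p -> ~q -> p there: b:T, e:F. ✗
Satisfying worlds: {b, e}.
So [](<>~p -> ~q -> p) fails at the other 2 worlds.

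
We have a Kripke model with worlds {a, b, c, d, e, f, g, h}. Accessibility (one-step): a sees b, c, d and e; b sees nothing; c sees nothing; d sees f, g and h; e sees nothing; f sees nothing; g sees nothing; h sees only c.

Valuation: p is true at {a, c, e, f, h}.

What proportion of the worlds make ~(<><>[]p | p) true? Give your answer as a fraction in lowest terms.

1/4

a: <><>[]p | p is T. ✗
b: <><>[]p | p is F. ✓
c: <><>[]p | p is T. ✗
d: <><>[]p | p is T. ✗
e: <><>[]p | p is T. ✗
f: <><>[]p | p is T. ✗
g: <><>[]p | p is F. ✓
h: <><>[]p | p is T. ✗
That's 2 of 8 worlds, so 2/8 = 1/4.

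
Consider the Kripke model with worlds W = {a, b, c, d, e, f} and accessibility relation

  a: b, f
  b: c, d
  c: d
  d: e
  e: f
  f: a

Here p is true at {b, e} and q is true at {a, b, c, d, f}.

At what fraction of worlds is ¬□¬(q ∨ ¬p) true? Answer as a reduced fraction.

5/6

a: □¬(q ∨ ¬p) is F. ✓
b: □¬(q ∨ ¬p) is F. ✓
c: □¬(q ∨ ¬p) is F. ✓
d: □¬(q ∨ ¬p) is T. ✗
e: □¬(q ∨ ¬p) is F. ✓
f: □¬(q ∨ ¬p) is F. ✓
That's 5 of 6 worlds, so 5/6.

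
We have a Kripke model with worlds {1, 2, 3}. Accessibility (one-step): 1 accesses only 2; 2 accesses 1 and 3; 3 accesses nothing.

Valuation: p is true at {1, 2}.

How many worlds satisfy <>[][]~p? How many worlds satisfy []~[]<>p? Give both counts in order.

1 and 2

For <>[][]~p:
1: successors {2}; [][]~p there: 2:F. ✗
2: successors {1, 3}; [][]~p there: 1:F, 3:T. ✓
3: no successors, so <>[][]~p fails. ✗
— 1 world.
For []~[]<>p:
1: successors {2}; ~[]<>p there: 2:T. ✓
2: successors {1, 3}; ~[]<>p there: 1:F, 3:F. ✗
3: no successors, so []~[]<>p holds vacuously. ✓
— 2 worlds.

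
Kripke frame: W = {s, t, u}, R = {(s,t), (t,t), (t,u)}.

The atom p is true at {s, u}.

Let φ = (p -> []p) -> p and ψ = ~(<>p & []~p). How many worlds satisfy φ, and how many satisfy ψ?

2 and 3

For (p -> []p) -> p:
s: p -> []p is F, p is T. ✓
t: p -> []p is T, p is F. ✗
u: p -> []p is T, p is T. ✓
— 2 worlds.
For ~(<>p & []~p):
s: <>p & []~p is F. ✓
t: <>p & []~p is F. ✓
u: <>p & []~p is F. ✓
— 3 worlds.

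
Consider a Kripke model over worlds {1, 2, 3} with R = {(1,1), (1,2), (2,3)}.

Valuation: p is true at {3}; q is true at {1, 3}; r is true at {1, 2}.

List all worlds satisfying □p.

{2, 3}

1: successors {1, 2}; p there: 1:F, 2:F. ✗
2: successors {3}; p there: 3:T. ✓
3: no successors, so □p holds vacuously. ✓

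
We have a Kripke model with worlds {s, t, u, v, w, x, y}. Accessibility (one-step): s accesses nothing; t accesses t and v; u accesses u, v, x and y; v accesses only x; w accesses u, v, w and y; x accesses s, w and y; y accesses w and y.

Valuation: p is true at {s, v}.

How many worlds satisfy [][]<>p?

1

s: no successors, so [][]<>p holds vacuously. ✓
t: successors {t, v}; []<>p there: t:F, v:T. ✗
u: successors {u, v, x, y}; []<>p there: u:F, v:T, x:F, y:F. ✗
v: successors {x}; []<>p there: x:F. ✗
w: successors {u, v, w, y}; []<>p there: u:F, v:T, w:F, y:F. ✗
x: successors {s, w, y}; []<>p there: s:T, w:F, y:F. ✗
y: successors {w, y}; []<>p there: w:F, y:F. ✗
Satisfying worlds: {s}.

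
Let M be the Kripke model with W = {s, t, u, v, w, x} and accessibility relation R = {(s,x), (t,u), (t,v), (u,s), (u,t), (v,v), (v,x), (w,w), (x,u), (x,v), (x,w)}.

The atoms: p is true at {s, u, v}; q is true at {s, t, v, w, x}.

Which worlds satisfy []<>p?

s: successors {x}; <>p there: x:T. ✓
t: successors {u, v}; <>p there: u:T, v:T. ✓
u: successors {s, t}; <>p there: s:F, t:T. ✗
v: successors {v, x}; <>p there: v:T, x:T. ✓
w: successors {w}; <>p there: w:F. ✗
x: successors {u, v, w}; <>p there: u:T, v:T, w:F. ✗

{s, t, v}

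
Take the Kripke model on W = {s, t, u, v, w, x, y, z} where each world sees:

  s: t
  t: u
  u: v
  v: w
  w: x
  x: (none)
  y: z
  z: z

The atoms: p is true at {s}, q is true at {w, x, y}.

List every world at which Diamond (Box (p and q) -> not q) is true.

{s, t, u, v, y, z}

s: successors {t}; Box (p and q) -> not q there: t:T. ✓
t: successors {u}; Box (p and q) -> not q there: u:T. ✓
u: successors {v}; Box (p and q) -> not q there: v:T. ✓
v: successors {w}; Box (p and q) -> not q there: w:T. ✓
w: successors {x}; Box (p and q) -> not q there: x:F. ✗
x: no successors, so Diamond (Box (p and q) -> not q) fails. ✗
y: successors {z}; Box (p and q) -> not q there: z:T. ✓
z: successors {z}; Box (p and q) -> not q there: z:T. ✓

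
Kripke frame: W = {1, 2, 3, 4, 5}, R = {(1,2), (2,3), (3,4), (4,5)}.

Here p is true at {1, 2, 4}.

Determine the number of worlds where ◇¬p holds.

2

1: successors {2}; ¬p there: 2:F. ✗
2: successors {3}; ¬p there: 3:T. ✓
3: successors {4}; ¬p there: 4:F. ✗
4: successors {5}; ¬p there: 5:T. ✓
5: no successors, so ◇¬p fails. ✗
Satisfying worlds: {2, 4}.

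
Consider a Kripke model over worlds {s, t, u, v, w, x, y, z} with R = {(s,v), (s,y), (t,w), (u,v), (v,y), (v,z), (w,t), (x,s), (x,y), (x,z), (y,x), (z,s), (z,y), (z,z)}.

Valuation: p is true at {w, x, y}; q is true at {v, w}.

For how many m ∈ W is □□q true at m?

s: successors {v, y}; □q there: v:F, y:F. ✗
t: successors {w}; □q there: w:F. ✗
u: successors {v}; □q there: v:F. ✗
v: successors {y, z}; □q there: y:F, z:F. ✗
w: successors {t}; □q there: t:T. ✓
x: successors {s, y, z}; □q there: s:F, y:F, z:F. ✗
y: successors {x}; □q there: x:F. ✗
z: successors {s, y, z}; □q there: s:F, y:F, z:F. ✗
Satisfying worlds: {w}.

1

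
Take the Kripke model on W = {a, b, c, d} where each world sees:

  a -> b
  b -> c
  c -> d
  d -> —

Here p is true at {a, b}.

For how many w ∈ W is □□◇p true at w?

a: successors {b}; □◇p there: b:F. ✗
b: successors {c}; □◇p there: c:F. ✗
c: successors {d}; □◇p there: d:T. ✓
d: no successors, so □□◇p holds vacuously. ✓
Satisfying worlds: {c, d}.

2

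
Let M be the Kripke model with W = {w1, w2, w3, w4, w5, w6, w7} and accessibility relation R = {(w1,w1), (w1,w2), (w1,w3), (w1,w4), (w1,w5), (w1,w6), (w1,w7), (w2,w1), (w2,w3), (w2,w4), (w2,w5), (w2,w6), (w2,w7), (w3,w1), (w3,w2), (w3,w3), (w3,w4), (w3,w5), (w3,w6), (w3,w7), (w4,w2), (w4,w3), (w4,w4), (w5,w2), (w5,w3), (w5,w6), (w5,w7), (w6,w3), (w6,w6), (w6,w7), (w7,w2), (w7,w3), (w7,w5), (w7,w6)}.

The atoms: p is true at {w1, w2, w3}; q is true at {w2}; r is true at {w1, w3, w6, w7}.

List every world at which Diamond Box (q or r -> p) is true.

w1: successors {w1, w2, w3, w4, w5, w6, w7}; Box (q or r -> p) there: w1:F, w2:F, w3:F, w4:T, w5:F, w6:F, w7:F. ✓
w2: successors {w1, w3, w4, w5, w6, w7}; Box (q or r -> p) there: w1:F, w3:F, w4:T, w5:F, w6:F, w7:F. ✓
w3: successors {w1, w2, w3, w4, w5, w6, w7}; Box (q or r -> p) there: w1:F, w2:F, w3:F, w4:T, w5:F, w6:F, w7:F. ✓
w4: successors {w2, w3, w4}; Box (q or r -> p) there: w2:F, w3:F, w4:T. ✓
w5: successors {w2, w3, w6, w7}; Box (q or r -> p) there: w2:F, w3:F, w6:F, w7:F. ✗
w6: successors {w3, w6, w7}; Box (q or r -> p) there: w3:F, w6:F, w7:F. ✗
w7: successors {w2, w3, w5, w6}; Box (q or r -> p) there: w2:F, w3:F, w5:F, w6:F. ✗

{w1, w2, w3, w4}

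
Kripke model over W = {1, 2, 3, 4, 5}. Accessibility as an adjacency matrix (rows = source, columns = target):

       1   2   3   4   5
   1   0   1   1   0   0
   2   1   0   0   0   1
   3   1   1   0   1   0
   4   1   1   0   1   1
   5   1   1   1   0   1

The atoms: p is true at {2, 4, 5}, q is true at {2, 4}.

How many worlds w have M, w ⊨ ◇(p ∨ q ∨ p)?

1: successors {2, 3}; p ∨ q ∨ p there: 2:T, 3:F. ✓
2: successors {1, 5}; p ∨ q ∨ p there: 1:F, 5:T. ✓
3: successors {1, 2, 4}; p ∨ q ∨ p there: 1:F, 2:T, 4:T. ✓
4: successors {1, 2, 4, 5}; p ∨ q ∨ p there: 1:F, 2:T, 4:T, 5:T. ✓
5: successors {1, 2, 3, 5}; p ∨ q ∨ p there: 1:F, 2:T, 3:F, 5:T. ✓
Satisfying worlds: {1, 2, 3, 4, 5}.

5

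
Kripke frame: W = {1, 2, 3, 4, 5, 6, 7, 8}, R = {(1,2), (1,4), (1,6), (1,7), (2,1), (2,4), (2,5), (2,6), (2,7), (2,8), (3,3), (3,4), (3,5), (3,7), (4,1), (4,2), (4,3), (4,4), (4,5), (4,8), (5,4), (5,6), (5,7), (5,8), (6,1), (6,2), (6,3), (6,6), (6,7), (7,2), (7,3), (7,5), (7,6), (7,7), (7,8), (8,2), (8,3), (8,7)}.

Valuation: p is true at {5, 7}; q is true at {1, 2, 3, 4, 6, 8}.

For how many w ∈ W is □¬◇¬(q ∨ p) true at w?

8

1: successors {2, 4, 6, 7}; ¬◇¬(q ∨ p) there: 2:T, 4:T, 6:T, 7:T. ✓
2: successors {1, 4, 5, 6, 7, 8}; ¬◇¬(q ∨ p) there: 1:T, 4:T, 5:T, 6:T, 7:T, 8:T. ✓
3: successors {3, 4, 5, 7}; ¬◇¬(q ∨ p) there: 3:T, 4:T, 5:T, 7:T. ✓
4: successors {1, 2, 3, 4, 5, 8}; ¬◇¬(q ∨ p) there: 1:T, 2:T, 3:T, 4:T, 5:T, 8:T. ✓
5: successors {4, 6, 7, 8}; ¬◇¬(q ∨ p) there: 4:T, 6:T, 7:T, 8:T. ✓
6: successors {1, 2, 3, 6, 7}; ¬◇¬(q ∨ p) there: 1:T, 2:T, 3:T, 6:T, 7:T. ✓
7: successors {2, 3, 5, 6, 7, 8}; ¬◇¬(q ∨ p) there: 2:T, 3:T, 5:T, 6:T, 7:T, 8:T. ✓
8: successors {2, 3, 7}; ¬◇¬(q ∨ p) there: 2:T, 3:T, 7:T. ✓
Satisfying worlds: {1, 2, 3, 4, 5, 6, 7, 8}.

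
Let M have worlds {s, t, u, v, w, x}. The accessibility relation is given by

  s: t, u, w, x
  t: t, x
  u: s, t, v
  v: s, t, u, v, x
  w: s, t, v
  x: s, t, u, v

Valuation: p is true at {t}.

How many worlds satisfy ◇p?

s: successors {t, u, w, x}; p there: t:T, u:F, w:F, x:F. ✓
t: successors {t, x}; p there: t:T, x:F. ✓
u: successors {s, t, v}; p there: s:F, t:T, v:F. ✓
v: successors {s, t, u, v, x}; p there: s:F, t:T, u:F, v:F, x:F. ✓
w: successors {s, t, v}; p there: s:F, t:T, v:F. ✓
x: successors {s, t, u, v}; p there: s:F, t:T, u:F, v:F. ✓
Satisfying worlds: {s, t, u, v, w, x}.

6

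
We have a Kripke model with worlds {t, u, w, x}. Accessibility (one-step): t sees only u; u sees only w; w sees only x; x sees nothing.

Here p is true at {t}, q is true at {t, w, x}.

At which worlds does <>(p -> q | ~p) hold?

t: successors {u}; p -> q | ~p there: u:T. ✓
u: successors {w}; p -> q | ~p there: w:T. ✓
w: successors {x}; p -> q | ~p there: x:T. ✓
x: no successors, so <>(p -> q | ~p) fails. ✗

{t, u, w}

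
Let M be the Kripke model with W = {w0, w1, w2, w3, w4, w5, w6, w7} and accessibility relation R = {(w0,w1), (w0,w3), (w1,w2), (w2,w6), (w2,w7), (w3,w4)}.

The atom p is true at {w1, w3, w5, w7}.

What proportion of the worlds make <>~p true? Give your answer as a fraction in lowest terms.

3/8

w0: successors {w1, w3}; ~p there: w1:F, w3:F. ✗
w1: successors {w2}; ~p there: w2:T. ✓
w2: successors {w6, w7}; ~p there: w6:T, w7:F. ✓
w3: successors {w4}; ~p there: w4:T. ✓
w4: no successors, so <>~p fails. ✗
w5: no successors, so <>~p fails. ✗
w6: no successors, so <>~p fails. ✗
w7: no successors, so <>~p fails. ✗
That's 3 of 8 worlds, so 3/8.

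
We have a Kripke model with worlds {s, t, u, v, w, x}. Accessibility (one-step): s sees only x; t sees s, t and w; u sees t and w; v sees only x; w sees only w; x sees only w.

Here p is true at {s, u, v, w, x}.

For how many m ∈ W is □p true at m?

s: successors {x}; p there: x:T. ✓
t: successors {s, t, w}; p there: s:T, t:F, w:T. ✗
u: successors {t, w}; p there: t:F, w:T. ✗
v: successors {x}; p there: x:T. ✓
w: successors {w}; p there: w:T. ✓
x: successors {w}; p there: w:T. ✓
Satisfying worlds: {s, v, w, x}.

4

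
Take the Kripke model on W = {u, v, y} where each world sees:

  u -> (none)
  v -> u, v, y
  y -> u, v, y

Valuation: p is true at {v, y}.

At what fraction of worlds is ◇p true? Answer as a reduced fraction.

u: no successors, so ◇p fails. ✗
v: successors {u, v, y}; p there: u:F, v:T, y:T. ✓
y: successors {u, v, y}; p there: u:F, v:T, y:T. ✓
That's 2 of 3 worlds, so 2/3.

2/3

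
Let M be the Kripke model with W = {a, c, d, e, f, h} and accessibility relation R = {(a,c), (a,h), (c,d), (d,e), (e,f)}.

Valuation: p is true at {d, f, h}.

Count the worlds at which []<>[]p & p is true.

3

a: []<>[]p is F, p is F. ✗
c: []<>[]p is T, p is F. ✗
d: []<>[]p is T, p is T. ✓
e: []<>[]p is F, p is F. ✗
f: []<>[]p is T, p is T. ✓
h: []<>[]p is T, p is T. ✓
Satisfying worlds: {d, f, h}.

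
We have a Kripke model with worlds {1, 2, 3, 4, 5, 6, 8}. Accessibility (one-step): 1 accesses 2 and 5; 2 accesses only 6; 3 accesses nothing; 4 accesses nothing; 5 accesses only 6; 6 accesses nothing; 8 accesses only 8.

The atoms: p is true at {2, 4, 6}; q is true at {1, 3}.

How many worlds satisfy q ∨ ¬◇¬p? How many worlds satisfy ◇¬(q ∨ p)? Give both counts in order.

6 and 2

For q ∨ ¬◇¬p:
1: q is T, ¬◇¬p is F. ✓
2: q is F, ¬◇¬p is T. ✓
3: q is T, ¬◇¬p is T. ✓
4: q is F, ¬◇¬p is T. ✓
5: q is F, ¬◇¬p is T. ✓
6: q is F, ¬◇¬p is T. ✓
8: q is F, ¬◇¬p is F. ✗
— 6 worlds.
For ◇¬(q ∨ p):
1: successors {2, 5}; ¬(q ∨ p) there: 2:F, 5:T. ✓
2: successors {6}; ¬(q ∨ p) there: 6:F. ✗
3: no successors, so ◇¬(q ∨ p) fails. ✗
4: no successors, so ◇¬(q ∨ p) fails. ✗
5: successors {6}; ¬(q ∨ p) there: 6:F. ✗
6: no successors, so ◇¬(q ∨ p) fails. ✗
8: successors {8}; ¬(q ∨ p) there: 8:T. ✓
— 2 worlds.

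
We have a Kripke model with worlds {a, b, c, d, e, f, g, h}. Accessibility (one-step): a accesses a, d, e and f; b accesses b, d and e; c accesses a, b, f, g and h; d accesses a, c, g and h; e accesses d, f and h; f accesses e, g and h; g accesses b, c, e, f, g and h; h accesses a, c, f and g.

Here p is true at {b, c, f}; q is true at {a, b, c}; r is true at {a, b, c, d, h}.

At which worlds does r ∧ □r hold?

a: r is T, □r is F. ✗
b: r is T, □r is F. ✗
c: r is T, □r is F. ✗
d: r is T, □r is F. ✗
e: r is F, □r is F. ✗
f: r is F, □r is F. ✗
g: r is F, □r is F. ✗
h: r is T, □r is F. ✗

∅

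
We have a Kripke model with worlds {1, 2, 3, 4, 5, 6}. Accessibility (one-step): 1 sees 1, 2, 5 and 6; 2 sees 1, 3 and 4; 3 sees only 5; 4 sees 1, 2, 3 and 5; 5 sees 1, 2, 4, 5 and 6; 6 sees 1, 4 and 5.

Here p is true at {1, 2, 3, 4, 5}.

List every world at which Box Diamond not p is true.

{3}

1: successors {1, 2, 5, 6}; Diamond not p there: 1:T, 2:F, 5:T, 6:F. ✗
2: successors {1, 3, 4}; Diamond not p there: 1:T, 3:F, 4:F. ✗
3: successors {5}; Diamond not p there: 5:T. ✓
4: successors {1, 2, 3, 5}; Diamond not p there: 1:T, 2:F, 3:F, 5:T. ✗
5: successors {1, 2, 4, 5, 6}; Diamond not p there: 1:T, 2:F, 4:F, 5:T, 6:F. ✗
6: successors {1, 4, 5}; Diamond not p there: 1:T, 4:F, 5:T. ✗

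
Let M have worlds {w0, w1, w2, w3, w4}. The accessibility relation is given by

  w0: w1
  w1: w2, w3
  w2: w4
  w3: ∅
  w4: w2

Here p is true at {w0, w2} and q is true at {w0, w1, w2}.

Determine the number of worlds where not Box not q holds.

3

w0: Box not q is F. ✓
w1: Box not q is F. ✓
w2: Box not q is T. ✗
w3: Box not q is T. ✗
w4: Box not q is F. ✓
Satisfying worlds: {w0, w1, w4}.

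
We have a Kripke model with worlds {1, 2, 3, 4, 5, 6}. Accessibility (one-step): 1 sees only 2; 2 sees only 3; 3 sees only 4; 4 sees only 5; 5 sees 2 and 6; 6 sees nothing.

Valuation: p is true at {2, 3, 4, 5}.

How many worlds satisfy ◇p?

5

1: successors {2}; p there: 2:T. ✓
2: successors {3}; p there: 3:T. ✓
3: successors {4}; p there: 4:T. ✓
4: successors {5}; p there: 5:T. ✓
5: successors {2, 6}; p there: 2:T, 6:F. ✓
6: no successors, so ◇p fails. ✗
Satisfying worlds: {1, 2, 3, 4, 5}.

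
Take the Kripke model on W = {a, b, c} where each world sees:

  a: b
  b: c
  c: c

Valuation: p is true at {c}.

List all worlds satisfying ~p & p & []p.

∅

a: ~p is T, p & []p is F. ✗
b: ~p is T, p & []p is F. ✗
c: ~p is F, p & []p is T. ✗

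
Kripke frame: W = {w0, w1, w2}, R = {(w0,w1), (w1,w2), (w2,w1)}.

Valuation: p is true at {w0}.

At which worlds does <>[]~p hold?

{w0, w1, w2}

w0: successors {w1}; []~p there: w1:T. ✓
w1: successors {w2}; []~p there: w2:T. ✓
w2: successors {w1}; []~p there: w1:T. ✓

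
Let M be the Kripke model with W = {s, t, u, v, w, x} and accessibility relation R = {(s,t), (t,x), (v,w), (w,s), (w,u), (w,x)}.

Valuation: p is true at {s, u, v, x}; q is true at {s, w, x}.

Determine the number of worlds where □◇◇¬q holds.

3

s: successors {t}; ◇◇¬q there: t:F. ✗
t: successors {x}; ◇◇¬q there: x:F. ✗
u: no successors, so □◇◇¬q holds vacuously. ✓
v: successors {w}; ◇◇¬q there: w:T. ✓
w: successors {s, u, x}; ◇◇¬q there: s:F, u:F, x:F. ✗
x: no successors, so □◇◇¬q holds vacuously. ✓
Satisfying worlds: {u, v, x}.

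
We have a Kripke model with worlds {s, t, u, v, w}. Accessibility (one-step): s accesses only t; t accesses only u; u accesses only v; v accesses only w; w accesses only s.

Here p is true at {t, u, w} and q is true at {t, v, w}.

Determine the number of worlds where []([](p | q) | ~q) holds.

s: successors {t}; [](p | q) | ~q there: t:T. ✓
t: successors {u}; [](p | q) | ~q there: u:T. ✓
u: successors {v}; [](p | q) | ~q there: v:T. ✓
v: successors {w}; [](p | q) | ~q there: w:F. ✗
w: successors {s}; [](p | q) | ~q there: s:T. ✓
Satisfying worlds: {s, t, u, w}.

4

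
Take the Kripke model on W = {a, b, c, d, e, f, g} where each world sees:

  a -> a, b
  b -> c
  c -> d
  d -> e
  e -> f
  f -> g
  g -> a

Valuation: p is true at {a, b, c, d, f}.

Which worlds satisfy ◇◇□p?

a: successors {a, b}; ◇□p there: a:T, b:T. ✓
b: successors {c}; ◇□p there: c:F. ✗
c: successors {d}; ◇□p there: d:T. ✓
d: successors {e}; ◇□p there: e:F. ✗
e: successors {f}; ◇□p there: f:T. ✓
f: successors {g}; ◇□p there: g:T. ✓
g: successors {a}; ◇□p there: a:T. ✓

{a, c, e, f, g}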